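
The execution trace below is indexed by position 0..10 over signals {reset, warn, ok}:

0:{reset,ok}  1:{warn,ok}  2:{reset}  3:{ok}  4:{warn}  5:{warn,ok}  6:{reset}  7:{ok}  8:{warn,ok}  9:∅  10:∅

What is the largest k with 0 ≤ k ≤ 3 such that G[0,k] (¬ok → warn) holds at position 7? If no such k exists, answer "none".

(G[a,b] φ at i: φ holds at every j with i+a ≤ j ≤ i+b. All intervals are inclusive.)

(¬ok → warn) must hold from j=7 onward; find where it first fails.
  j=7: holds
  j=8: holds
  j=9: fails
Holds on [7,8], so largest k = 1.

1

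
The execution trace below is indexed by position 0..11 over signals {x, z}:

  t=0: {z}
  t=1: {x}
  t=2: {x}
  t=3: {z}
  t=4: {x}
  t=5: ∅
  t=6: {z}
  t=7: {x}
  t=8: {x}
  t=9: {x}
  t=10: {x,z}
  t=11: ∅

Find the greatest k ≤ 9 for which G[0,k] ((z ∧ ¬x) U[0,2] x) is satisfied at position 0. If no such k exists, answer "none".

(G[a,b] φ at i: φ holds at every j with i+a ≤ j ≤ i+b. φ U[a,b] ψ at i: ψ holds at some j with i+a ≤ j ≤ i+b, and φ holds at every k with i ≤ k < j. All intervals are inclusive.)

((z ∧ ¬x) U[0,2] x) must hold from j=0 onward; find where it first fails.
  j=0: holds
  j=1: holds
  j=2: holds
  j=3: holds
  j=4: holds
  j=5: fails
Holds on [0,4], so largest k = 4.

4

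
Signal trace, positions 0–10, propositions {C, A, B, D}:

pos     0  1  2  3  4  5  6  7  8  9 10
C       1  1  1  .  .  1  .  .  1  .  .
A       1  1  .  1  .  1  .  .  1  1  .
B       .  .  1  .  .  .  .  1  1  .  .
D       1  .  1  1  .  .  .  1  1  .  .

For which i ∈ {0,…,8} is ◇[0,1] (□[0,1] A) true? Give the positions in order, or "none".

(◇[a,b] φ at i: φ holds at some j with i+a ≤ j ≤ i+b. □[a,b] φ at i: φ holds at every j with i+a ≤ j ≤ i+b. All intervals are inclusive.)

Evaluate at each i in [0,8]:
  i=0: ✓ (witness j=0)
  i=1: ✗ (none in [1,2])
  i=2: ✗ (none in [2,3])
  i=3: ✗ (none in [3,4])
  i=4: ✗ (none in [4,5])
  i=5: ✗ (none in [5,6])
  i=6: ✗ (none in [6,7])
  i=7: ✓ (witness j=8)
  i=8: ✓ (witness j=8)

0, 7, 8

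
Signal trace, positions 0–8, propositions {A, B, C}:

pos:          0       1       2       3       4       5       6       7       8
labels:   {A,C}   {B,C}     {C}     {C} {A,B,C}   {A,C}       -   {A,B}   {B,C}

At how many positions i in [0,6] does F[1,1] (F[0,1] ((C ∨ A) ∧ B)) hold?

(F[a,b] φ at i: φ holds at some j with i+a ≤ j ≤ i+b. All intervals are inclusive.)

Evaluate at each i in [0,6]:
  i=0: ✓ (witness j=1)
  i=1: ✗ (none in [2,2])
  i=2: ✓ (witness j=3)
  i=3: ✓ (witness j=4)
  i=4: ✗ (none in [5,5])
  i=5: ✓ (witness j=6)
  i=6: ✓ (witness j=7)
Positions where it holds: {0, 2, 3, 5, 6} → 5.

5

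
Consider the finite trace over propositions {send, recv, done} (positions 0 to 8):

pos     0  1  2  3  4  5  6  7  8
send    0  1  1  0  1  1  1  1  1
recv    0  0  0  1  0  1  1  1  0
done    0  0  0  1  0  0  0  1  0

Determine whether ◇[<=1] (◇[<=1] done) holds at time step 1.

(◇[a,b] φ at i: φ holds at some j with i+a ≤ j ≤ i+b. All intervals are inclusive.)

Check ◇[<=1] done at each j in [1,2]:
  j=1: fails (none in [1,2])
  j=2: holds (witness at 3)
Found at j=2 → formula holds.

Holds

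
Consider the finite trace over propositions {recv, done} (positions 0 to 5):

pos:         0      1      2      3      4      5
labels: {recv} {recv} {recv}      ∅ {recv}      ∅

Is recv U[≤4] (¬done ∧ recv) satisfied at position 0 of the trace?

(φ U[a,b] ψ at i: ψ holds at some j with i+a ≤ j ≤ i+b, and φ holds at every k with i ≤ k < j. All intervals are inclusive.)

Holds

Need some j in [0,4] with (¬done ∧ recv), and recv at every k in [0,j-1].
  j=0: (¬done ∧ recv) holds; no prefix to check → satisfied.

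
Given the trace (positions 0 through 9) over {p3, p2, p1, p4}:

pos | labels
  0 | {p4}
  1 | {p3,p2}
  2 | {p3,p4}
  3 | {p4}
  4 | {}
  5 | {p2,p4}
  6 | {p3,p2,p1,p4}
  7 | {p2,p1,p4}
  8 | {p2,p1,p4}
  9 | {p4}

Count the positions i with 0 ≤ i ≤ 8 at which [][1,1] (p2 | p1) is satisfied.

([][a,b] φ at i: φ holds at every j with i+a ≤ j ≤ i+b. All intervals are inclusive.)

Evaluate at each i in [0,8]:
  i=0: ✓ (all of [1,1])
  i=1: ✗ (fails at j=2)
  i=2: ✗ (fails at j=3)
  i=3: ✗ (fails at j=4)
  i=4: ✓ (all of [5,5])
  i=5: ✓ (all of [6,6])
  i=6: ✓ (all of [7,7])
  i=7: ✓ (all of [8,8])
  i=8: ✗ (fails at j=9)
Positions where it holds: {0, 4, 5, 6, 7} → 5.

5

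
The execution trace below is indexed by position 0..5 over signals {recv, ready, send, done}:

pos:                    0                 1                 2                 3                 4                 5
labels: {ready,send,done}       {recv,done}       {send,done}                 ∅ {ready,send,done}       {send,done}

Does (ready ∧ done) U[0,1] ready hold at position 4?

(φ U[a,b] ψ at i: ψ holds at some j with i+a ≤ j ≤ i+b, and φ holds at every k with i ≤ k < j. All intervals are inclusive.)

True

Need some j in [4,5] with ready, and (ready ∧ done) at every k in [4,j-1].
  j=4: ready holds; no prefix to check → satisfied.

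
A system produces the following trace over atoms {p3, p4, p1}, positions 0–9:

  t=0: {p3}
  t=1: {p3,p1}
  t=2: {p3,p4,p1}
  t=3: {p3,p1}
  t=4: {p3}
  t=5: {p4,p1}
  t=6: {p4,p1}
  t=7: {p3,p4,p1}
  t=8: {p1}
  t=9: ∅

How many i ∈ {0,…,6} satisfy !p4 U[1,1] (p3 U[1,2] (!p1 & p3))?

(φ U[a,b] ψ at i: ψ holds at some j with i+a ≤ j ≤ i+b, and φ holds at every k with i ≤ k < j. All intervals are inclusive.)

Evaluate at each i in [0,6]:
  i=0: ✗ (no rhs in [1,1])
  i=1: ✓ (rhs at j=2; lhs holds on [1,1])
  i=2: ✗ (lhs fails at k=2 before rhs at j=3)
  i=3: ✗ (no rhs in [4,4])
  i=4: ✗ (no rhs in [5,5])
  i=5: ✗ (no rhs in [6,6])
  i=6: ✗ (no rhs in [7,7])
Positions where it holds: {1} → 1.

1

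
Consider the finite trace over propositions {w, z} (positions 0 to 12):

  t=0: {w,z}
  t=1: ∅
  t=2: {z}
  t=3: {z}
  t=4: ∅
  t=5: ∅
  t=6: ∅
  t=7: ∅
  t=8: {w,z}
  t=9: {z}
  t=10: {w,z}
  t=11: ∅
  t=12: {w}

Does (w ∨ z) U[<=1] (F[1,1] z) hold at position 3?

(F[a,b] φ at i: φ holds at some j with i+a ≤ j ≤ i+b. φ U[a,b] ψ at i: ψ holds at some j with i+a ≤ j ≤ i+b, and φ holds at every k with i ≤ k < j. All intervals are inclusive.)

Need some j in [3,4] with F[1,1] z, and (w ∨ z) at every k in [3,j-1].
  j=3: F[1,1] z — fails (none in [4,4]).
  j=4: F[1,1] z — fails (none in [5,5]).
No j in the window works → until fails.

Does not hold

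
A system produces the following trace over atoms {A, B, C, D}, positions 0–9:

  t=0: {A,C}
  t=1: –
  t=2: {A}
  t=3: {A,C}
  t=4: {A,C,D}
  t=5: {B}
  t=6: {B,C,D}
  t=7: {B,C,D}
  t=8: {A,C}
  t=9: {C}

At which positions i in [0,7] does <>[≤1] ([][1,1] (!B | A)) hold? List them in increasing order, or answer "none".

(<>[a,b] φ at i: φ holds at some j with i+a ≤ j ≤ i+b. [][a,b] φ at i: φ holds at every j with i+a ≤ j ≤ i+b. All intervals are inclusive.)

Evaluate at each i in [0,7]:
  i=0: ✓ (witness j=0)
  i=1: ✓ (witness j=1)
  i=2: ✓ (witness j=2)
  i=3: ✓ (witness j=3)
  i=4: ✗ (none in [4,5])
  i=5: ✗ (none in [5,6])
  i=6: ✓ (witness j=7)
  i=7: ✓ (witness j=7)

0, 1, 2, 3, 6, 7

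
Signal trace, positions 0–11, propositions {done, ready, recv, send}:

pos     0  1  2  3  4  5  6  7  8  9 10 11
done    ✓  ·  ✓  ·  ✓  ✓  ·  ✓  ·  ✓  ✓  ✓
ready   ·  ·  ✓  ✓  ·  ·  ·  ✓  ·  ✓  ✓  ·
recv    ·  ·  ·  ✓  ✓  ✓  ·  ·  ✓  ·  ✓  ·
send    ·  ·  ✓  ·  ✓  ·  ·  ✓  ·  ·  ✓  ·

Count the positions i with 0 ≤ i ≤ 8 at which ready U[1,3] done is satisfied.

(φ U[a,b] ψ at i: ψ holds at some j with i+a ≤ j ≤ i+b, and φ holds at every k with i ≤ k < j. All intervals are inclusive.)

Evaluate at each i in [0,8]:
  i=0: ✗ (lhs fails at k=0 before rhs at j=2)
  i=1: ✗ (lhs fails at k=1 before rhs at j=2)
  i=2: ✓ (rhs at j=4; lhs holds on [2,3])
  i=3: ✓ (rhs at j=4; lhs holds on [3,3])
  i=4: ✗ (lhs fails at k=4 before rhs at j=5)
  i=5: ✗ (lhs fails at k=5 before rhs at j=7)
  i=6: ✗ (lhs fails at k=6 before rhs at j=7)
  i=7: ✗ (lhs fails at k=8 before rhs at j=9)
  i=8: ✗ (lhs fails at k=8 before rhs at j=9)
Positions where it holds: {2, 3} → 2.

2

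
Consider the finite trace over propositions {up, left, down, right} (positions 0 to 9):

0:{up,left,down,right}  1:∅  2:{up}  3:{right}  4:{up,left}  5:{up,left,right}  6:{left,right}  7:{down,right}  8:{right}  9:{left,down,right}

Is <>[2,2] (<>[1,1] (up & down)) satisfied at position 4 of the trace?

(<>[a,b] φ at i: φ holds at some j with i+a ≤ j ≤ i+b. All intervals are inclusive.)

Check <>[1,1] (up & down) at each j in [6,6]:
  j=6: fails (none in [7,7])
No position in the window satisfies it → formula fails.

No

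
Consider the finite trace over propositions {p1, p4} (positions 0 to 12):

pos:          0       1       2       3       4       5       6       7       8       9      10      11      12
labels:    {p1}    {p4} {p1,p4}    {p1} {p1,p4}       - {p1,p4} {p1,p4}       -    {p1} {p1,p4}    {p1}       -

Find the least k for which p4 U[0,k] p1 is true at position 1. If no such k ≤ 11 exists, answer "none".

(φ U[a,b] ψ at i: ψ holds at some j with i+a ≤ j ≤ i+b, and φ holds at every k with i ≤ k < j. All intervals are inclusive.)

Need earliest j ≥ 1 with p1, and p4 at every k in [1,j-1].
  j=1: rhs fails.
  j=2: rhs holds; lhs holds on [1,1]. k = 1.

1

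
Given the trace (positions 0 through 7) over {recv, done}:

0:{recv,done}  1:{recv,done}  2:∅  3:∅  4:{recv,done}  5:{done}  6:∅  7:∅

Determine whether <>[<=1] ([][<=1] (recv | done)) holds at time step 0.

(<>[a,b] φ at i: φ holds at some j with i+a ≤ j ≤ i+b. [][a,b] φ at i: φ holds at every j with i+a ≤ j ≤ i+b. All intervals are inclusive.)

Check [][<=1] (recv | done) at each j in [0,1]:
  j=0: holds on [0,1]
  j=1: fails at 2
Found at j=0 → formula holds.

Holds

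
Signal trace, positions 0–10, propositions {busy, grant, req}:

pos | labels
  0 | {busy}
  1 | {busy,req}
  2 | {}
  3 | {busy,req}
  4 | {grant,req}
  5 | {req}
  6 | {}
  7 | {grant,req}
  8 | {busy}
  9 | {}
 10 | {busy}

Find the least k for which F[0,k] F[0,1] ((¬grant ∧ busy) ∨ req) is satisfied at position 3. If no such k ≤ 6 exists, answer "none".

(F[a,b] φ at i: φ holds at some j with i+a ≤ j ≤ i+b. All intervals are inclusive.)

0

Scan j = 3,4,… for F[0,1] ((¬grant ∧ busy) ∨ req):
  j=3: holds
First hit at j=3, so smallest k = 3-3 = 0.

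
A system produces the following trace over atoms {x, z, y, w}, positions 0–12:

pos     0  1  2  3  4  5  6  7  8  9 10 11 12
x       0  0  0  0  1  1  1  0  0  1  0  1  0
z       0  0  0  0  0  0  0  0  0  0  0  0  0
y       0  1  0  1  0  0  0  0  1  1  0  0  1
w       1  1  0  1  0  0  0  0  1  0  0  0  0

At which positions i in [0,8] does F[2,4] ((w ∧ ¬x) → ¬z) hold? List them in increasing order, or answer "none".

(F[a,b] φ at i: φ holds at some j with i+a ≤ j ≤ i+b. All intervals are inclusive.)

0, 1, 2, 3, 4, 5, 6, 7, 8

Evaluate at each i in [0,8]:
  i=0: ✓ (witness j=2)
  i=1: ✓ (witness j=3)
  i=2: ✓ (witness j=4)
  i=3: ✓ (witness j=5)
  i=4: ✓ (witness j=6)
  i=5: ✓ (witness j=7)
  i=6: ✓ (witness j=8)
  i=7: ✓ (witness j=9)
  i=8: ✓ (witness j=10)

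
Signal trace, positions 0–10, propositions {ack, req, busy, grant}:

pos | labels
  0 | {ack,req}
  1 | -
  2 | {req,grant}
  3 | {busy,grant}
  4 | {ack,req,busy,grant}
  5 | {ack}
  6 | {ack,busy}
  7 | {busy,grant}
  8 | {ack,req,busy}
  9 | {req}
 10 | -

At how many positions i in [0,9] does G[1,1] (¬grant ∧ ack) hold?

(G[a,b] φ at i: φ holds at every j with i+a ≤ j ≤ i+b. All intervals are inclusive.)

3

Evaluate at each i in [0,9]:
  i=0: ✗ (fails at j=1)
  i=1: ✗ (fails at j=2)
  i=2: ✗ (fails at j=3)
  i=3: ✗ (fails at j=4)
  i=4: ✓ (all of [5,5])
  i=5: ✓ (all of [6,6])
  i=6: ✗ (fails at j=7)
  i=7: ✓ (all of [8,8])
  i=8: ✗ (fails at j=9)
  i=9: ✗ (fails at j=10)
Positions where it holds: {4, 5, 7} → 3.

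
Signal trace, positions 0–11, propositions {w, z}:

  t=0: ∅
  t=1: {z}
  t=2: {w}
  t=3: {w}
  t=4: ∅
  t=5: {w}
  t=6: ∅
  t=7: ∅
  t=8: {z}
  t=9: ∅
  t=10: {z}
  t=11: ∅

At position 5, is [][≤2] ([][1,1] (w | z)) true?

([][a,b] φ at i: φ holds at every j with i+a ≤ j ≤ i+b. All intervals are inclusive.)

Check [][1,1] (w | z) at every j in [5,7]:
  j=5: fails at 6
  j=6: fails at 7
  j=7: holds on [8,8]
Fails at j=5 → formula fails.

False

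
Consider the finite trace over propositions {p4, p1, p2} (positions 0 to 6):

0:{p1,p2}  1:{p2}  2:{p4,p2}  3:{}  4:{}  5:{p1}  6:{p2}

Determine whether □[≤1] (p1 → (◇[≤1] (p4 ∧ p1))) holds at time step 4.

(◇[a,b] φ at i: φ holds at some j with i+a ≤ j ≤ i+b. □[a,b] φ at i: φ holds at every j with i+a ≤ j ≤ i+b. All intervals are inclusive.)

Does not hold

Check (p1 → (◇[≤1] (p4 ∧ p1))) at every j in [4,5]:
  j=4: antecedent false → ✓
  j=5: antecedent true; consequent fails (none in [5,6]) → ✗
Fails at j=5 → formula fails.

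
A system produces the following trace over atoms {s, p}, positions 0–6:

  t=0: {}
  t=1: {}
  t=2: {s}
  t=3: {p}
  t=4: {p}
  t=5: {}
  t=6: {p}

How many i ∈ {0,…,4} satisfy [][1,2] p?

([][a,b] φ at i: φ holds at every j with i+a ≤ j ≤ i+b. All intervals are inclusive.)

Evaluate at each i in [0,4]:
  i=0: ✗ (fails at j=1)
  i=1: ✗ (fails at j=2)
  i=2: ✓ (all of [3,4])
  i=3: ✗ (fails at j=5)
  i=4: ✗ (fails at j=5)
Positions where it holds: {2} → 1.

1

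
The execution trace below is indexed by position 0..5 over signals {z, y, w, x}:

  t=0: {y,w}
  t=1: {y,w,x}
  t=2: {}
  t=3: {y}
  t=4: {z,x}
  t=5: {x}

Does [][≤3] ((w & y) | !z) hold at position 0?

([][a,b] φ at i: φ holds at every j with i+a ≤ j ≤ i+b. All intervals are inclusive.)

Holds

Check ((w & y) | !z) at every j in [0,3]:
  j=0: true
  j=1: true
  j=2: true
  j=3: true
All positions satisfy it → formula holds.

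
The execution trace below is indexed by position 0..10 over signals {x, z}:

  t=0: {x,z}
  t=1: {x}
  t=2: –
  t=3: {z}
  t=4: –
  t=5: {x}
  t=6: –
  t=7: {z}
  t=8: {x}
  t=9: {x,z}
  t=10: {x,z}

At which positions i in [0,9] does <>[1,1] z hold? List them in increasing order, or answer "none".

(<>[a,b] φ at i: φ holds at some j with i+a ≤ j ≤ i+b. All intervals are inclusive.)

2, 6, 8, 9

Evaluate at each i in [0,9]:
  i=0: ✗ (none in [1,1])
  i=1: ✗ (none in [2,2])
  i=2: ✓ (witness j=3)
  i=3: ✗ (none in [4,4])
  i=4: ✗ (none in [5,5])
  i=5: ✗ (none in [6,6])
  i=6: ✓ (witness j=7)
  i=7: ✗ (none in [8,8])
  i=8: ✓ (witness j=9)
  i=9: ✓ (witness j=10)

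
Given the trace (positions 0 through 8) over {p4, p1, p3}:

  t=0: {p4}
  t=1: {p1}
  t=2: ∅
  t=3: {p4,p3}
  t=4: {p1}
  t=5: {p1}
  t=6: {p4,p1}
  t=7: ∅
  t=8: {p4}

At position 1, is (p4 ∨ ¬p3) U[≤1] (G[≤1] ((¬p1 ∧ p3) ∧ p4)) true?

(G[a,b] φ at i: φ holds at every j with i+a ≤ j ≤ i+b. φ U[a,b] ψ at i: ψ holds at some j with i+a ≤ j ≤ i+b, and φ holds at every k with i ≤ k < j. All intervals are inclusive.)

Does not hold

Need some j in [1,2] with G[≤1] ((¬p1 ∧ p3) ∧ p4), and (p4 ∨ ¬p3) at every k in [1,j-1].
  j=1: G[≤1] ((¬p1 ∧ p3) ∧ p4) — fails at 1.
  j=2: G[≤1] ((¬p1 ∧ p3) ∧ p4) — fails at 2.
No j in the window works → until fails.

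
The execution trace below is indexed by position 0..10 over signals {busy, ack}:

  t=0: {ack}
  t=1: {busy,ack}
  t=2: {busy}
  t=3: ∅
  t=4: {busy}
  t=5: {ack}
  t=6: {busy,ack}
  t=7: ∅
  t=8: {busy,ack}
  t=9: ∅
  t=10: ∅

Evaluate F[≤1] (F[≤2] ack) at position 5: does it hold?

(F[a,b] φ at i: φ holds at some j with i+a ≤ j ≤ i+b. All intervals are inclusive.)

Check F[≤2] ack at each j in [5,6]:
  j=5: holds (witness at 5)
  j=6: holds (witness at 6)
Found at j=5 → formula holds.

Yes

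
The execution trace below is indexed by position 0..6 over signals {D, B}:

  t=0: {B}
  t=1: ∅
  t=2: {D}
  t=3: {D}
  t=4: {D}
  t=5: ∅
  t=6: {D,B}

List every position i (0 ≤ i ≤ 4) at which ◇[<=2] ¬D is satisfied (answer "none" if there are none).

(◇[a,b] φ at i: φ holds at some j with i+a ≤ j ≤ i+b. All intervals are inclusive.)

0, 1, 3, 4

Evaluate at each i in [0,4]:
  i=0: ✓ (witness j=0)
  i=1: ✓ (witness j=1)
  i=2: ✗ (none in [2,4])
  i=3: ✓ (witness j=5)
  i=4: ✓ (witness j=5)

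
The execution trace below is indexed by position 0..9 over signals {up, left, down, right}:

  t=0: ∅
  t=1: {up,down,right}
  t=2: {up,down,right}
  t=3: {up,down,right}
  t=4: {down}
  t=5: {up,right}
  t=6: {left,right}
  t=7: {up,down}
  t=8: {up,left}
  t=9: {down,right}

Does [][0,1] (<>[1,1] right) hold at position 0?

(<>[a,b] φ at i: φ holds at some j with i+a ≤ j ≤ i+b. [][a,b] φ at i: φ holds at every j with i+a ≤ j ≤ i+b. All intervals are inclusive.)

Holds

Check <>[1,1] right at every j in [0,1]:
  j=0: holds (witness at 1)
  j=1: holds (witness at 2)
All positions satisfy it → formula holds.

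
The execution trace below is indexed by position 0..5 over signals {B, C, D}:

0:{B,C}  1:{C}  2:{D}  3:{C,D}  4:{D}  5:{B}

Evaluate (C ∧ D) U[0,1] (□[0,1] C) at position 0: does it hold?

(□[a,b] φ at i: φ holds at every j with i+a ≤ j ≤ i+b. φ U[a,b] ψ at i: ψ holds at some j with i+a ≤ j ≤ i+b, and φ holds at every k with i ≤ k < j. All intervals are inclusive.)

Need some j in [0,1] with □[0,1] C, and (C ∧ D) at every k in [0,j-1].
  j=0: □[0,1] C holds; no prefix to check → satisfied.

Holds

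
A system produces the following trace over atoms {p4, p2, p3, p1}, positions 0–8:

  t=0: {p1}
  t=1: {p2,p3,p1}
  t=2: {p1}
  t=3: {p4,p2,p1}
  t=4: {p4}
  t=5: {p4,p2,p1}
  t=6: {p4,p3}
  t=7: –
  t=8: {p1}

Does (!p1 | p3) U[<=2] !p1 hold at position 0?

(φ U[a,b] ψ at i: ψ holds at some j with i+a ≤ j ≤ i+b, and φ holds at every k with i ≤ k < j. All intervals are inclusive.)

Does not hold

Need some j in [0,2] with !p1, and (!p1 | p3) at every k in [0,j-1].
  j=0: !p1 false.
  j=1: !p1 false.
  j=2: !p1 false.
No j in the window works → until fails.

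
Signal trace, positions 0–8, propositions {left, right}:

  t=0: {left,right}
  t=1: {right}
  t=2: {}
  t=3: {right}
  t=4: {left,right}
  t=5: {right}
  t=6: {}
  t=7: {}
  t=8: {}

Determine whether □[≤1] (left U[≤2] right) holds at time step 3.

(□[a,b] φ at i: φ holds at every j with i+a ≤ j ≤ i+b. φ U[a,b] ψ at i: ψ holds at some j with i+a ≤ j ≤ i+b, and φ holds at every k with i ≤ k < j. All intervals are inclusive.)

Yes

Check (left U[≤2] right) at every j in [3,4]:
  j=3: holds
  j=4: holds
All positions satisfy it → formula holds.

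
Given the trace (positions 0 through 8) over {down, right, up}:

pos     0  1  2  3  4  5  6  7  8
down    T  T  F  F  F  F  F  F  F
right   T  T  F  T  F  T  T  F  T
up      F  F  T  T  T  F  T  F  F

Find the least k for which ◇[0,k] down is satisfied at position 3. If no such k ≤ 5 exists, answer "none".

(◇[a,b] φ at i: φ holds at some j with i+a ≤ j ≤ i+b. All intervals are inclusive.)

Scan j = 3,4,… for down:
  j=3: fails
  j=4: fails
  j=5: fails
  j=6: fails
  j=7: fails
  j=8: fails
No j in [3,8] satisfies it → none.

none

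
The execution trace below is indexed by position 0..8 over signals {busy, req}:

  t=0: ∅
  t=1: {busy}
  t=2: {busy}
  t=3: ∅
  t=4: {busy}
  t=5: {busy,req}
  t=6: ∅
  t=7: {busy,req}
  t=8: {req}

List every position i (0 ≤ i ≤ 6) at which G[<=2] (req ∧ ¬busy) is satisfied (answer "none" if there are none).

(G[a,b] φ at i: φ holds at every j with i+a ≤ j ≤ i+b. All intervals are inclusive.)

none

Evaluate at each i in [0,6]:
  i=0: ✗ (fails at j=0)
  i=1: ✗ (fails at j=1)
  i=2: ✗ (fails at j=2)
  i=3: ✗ (fails at j=3)
  i=4: ✗ (fails at j=4)
  i=5: ✗ (fails at j=5)
  i=6: ✗ (fails at j=6)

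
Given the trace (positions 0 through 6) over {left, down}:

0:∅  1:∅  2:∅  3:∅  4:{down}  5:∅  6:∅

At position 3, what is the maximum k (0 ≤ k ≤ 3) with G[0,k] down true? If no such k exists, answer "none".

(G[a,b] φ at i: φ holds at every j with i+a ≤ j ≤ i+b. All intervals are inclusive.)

none

down must hold from j=3 onward; find where it first fails.
  j=3: fails → no k works.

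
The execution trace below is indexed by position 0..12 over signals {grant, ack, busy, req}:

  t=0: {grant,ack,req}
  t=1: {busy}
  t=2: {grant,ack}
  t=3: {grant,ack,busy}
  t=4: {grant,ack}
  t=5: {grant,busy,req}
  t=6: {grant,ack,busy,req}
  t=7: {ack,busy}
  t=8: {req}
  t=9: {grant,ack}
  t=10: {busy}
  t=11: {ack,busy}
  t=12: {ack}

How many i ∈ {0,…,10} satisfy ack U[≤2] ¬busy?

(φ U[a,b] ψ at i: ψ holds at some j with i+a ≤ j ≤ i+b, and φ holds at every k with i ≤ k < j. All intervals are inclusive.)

Evaluate at each i in [0,10]:
  i=0: ✓ (rhs at j=0)
  i=1: ✗ (lhs fails at k=1 before rhs at j=2)
  i=2: ✓ (rhs at j=2)
  i=3: ✓ (rhs at j=4; lhs holds on [3,3])
  i=4: ✓ (rhs at j=4)
  i=5: ✗ (no rhs in [5,7])
  i=6: ✓ (rhs at j=8; lhs holds on [6,7])
  i=7: ✓ (rhs at j=8; lhs holds on [7,7])
  i=8: ✓ (rhs at j=8)
  i=9: ✓ (rhs at j=9)
  i=10: ✗ (lhs fails at k=10 before rhs at j=12)
Positions where it holds: {0, 2, 3, 4, 6, 7, 8, 9} → 8.

8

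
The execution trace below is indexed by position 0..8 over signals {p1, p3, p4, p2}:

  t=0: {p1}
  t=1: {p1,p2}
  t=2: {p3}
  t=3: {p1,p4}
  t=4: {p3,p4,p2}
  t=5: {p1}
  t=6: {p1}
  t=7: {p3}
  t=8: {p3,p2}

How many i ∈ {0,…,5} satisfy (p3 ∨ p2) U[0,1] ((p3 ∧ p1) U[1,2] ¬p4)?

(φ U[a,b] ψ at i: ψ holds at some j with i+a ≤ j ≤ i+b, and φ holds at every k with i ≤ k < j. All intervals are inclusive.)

0

Evaluate at each i in [0,5]:
  i=0: ✗ (no rhs in [0,1])
  i=1: ✗ (no rhs in [1,2])
  i=2: ✗ (no rhs in [2,3])
  i=3: ✗ (no rhs in [3,4])
  i=4: ✗ (no rhs in [4,5])
  i=5: ✗ (no rhs in [5,6])
Positions where it holds: {} → 0.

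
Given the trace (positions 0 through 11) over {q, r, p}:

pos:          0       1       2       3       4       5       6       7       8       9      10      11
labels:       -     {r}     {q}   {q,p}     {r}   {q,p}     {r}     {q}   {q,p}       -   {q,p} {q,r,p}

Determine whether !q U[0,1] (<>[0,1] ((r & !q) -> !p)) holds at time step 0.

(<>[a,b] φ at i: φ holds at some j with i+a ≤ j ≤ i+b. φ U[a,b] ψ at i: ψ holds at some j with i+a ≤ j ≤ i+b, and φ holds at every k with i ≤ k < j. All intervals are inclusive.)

Need some j in [0,1] with <>[0,1] ((r & !q) -> !p), and !q at every k in [0,j-1].
  j=0: <>[0,1] ((r & !q) -> !p) holds; no prefix to check → satisfied.

True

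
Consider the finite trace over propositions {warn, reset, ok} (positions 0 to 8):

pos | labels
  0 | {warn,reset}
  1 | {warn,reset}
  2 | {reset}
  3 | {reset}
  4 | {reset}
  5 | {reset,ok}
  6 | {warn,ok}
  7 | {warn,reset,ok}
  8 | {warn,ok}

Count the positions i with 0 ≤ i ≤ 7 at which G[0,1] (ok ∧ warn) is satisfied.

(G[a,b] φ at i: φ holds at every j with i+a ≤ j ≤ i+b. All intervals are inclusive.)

2

Evaluate at each i in [0,7]:
  i=0: ✗ (fails at j=0)
  i=1: ✗ (fails at j=1)
  i=2: ✗ (fails at j=2)
  i=3: ✗ (fails at j=3)
  i=4: ✗ (fails at j=4)
  i=5: ✗ (fails at j=5)
  i=6: ✓ (all of [6,7])
  i=7: ✓ (all of [7,8])
Positions where it holds: {6, 7} → 2.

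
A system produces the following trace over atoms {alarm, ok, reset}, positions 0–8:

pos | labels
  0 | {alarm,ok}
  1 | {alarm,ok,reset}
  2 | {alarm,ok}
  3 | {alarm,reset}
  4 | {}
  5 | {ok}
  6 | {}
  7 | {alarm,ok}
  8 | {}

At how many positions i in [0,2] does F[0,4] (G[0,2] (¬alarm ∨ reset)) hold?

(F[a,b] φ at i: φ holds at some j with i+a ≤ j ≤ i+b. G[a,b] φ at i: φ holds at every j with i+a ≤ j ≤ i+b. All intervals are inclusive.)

3

Evaluate at each i in [0,2]:
  i=0: ✓ (witness j=3)
  i=1: ✓ (witness j=3)
  i=2: ✓ (witness j=3)
Positions where it holds: {0, 1, 2} → 3.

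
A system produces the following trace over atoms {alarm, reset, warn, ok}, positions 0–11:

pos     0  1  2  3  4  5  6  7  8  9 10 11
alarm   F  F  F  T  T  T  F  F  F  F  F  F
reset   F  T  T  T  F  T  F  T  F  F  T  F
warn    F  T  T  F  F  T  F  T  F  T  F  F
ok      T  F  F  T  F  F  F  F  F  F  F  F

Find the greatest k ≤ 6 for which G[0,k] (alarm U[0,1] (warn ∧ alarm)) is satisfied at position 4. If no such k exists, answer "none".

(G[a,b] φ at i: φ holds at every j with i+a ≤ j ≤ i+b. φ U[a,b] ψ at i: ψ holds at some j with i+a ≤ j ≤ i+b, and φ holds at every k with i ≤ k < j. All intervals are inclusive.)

1

(alarm U[0,1] (warn ∧ alarm)) must hold from j=4 onward; find where it first fails.
  j=4: holds
  j=5: holds
  j=6: fails
Holds on [4,5], so largest k = 1.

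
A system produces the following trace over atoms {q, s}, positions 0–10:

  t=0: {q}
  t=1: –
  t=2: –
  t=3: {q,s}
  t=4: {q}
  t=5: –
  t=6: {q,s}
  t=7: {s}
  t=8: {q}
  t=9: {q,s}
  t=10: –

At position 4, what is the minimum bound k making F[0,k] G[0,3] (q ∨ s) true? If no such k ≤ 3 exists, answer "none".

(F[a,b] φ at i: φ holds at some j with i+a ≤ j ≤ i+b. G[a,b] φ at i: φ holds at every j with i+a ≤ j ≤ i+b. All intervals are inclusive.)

Scan j = 4,5,… for G[0,3] (q ∨ s):
  j=4: fails
  j=5: fails
  j=6: holds
First hit at j=6, so smallest k = 6-4 = 2.

2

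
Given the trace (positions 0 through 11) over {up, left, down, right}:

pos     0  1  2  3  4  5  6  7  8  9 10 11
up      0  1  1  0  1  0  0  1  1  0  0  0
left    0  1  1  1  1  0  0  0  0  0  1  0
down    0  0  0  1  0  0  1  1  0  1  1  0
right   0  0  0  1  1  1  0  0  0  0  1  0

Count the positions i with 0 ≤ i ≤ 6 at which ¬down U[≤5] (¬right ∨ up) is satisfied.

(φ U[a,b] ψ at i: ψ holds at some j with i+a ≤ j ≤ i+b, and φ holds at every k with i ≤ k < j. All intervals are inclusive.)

6

Evaluate at each i in [0,6]:
  i=0: ✓ (rhs at j=0)
  i=1: ✓ (rhs at j=1)
  i=2: ✓ (rhs at j=2)
  i=3: ✗ (lhs fails at k=3 before rhs at j=4)
  i=4: ✓ (rhs at j=4)
  i=5: ✓ (rhs at j=6; lhs holds on [5,5])
  i=6: ✓ (rhs at j=6)
Positions where it holds: {0, 1, 2, 4, 5, 6} → 6.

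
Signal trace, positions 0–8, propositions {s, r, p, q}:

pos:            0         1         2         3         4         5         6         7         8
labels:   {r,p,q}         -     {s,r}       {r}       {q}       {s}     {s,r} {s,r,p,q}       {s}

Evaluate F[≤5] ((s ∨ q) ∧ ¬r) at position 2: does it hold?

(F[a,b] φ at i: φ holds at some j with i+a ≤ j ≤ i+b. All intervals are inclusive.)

Holds

Check ((s ∨ q) ∧ ¬r) at each j in [2,7]:
  j=2: false
  j=3: false
  j=4: true
  j=5: true
  j=6: false
  j=7: false
Found at j=4 → formula holds.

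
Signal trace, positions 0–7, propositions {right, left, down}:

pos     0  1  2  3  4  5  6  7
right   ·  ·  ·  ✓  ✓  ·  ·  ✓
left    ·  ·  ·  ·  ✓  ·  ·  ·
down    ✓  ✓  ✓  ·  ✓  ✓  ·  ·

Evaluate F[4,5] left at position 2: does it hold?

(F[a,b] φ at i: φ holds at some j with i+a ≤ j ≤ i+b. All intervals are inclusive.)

Check left at each j in [6,7]:
  j=6: false
  j=7: false
No position in the window satisfies it → formula fails.

No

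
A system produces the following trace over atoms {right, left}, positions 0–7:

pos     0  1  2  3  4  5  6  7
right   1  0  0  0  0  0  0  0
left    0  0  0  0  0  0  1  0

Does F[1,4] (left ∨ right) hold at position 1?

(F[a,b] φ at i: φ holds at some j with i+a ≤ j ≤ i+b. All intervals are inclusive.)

False

Check (left ∨ right) at each j in [2,5]:
  j=2: false
  j=3: false
  j=4: false
  j=5: false
No position in the window satisfies it → formula fails.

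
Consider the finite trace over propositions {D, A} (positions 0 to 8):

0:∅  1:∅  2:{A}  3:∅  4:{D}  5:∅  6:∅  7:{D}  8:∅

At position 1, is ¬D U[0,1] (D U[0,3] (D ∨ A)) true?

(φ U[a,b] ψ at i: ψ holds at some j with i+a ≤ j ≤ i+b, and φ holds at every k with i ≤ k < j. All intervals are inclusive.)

Yes

Need some j in [1,2] with (D U[0,3] (D ∨ A)), and ¬D at every k in [1,j-1].
  j=1: (D U[0,3] (D ∨ A)) — fails.
  j=2: (D U[0,3] (D ∨ A)) holds; ¬D holds at every k in [1,1] → satisfied.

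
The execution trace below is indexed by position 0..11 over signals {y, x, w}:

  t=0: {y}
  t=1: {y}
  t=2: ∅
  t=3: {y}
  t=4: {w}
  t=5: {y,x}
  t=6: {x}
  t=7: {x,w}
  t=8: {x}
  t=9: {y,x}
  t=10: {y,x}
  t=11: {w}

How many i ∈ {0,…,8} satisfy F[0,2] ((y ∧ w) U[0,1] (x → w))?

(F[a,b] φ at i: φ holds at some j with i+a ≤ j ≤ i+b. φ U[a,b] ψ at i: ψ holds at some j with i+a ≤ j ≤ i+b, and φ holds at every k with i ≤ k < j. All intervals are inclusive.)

Evaluate at each i in [0,8]:
  i=0: ✓ (witness j=0)
  i=1: ✓ (witness j=1)
  i=2: ✓ (witness j=2)
  i=3: ✓ (witness j=3)
  i=4: ✓ (witness j=4)
  i=5: ✓ (witness j=7)
  i=6: ✓ (witness j=7)
  i=7: ✓ (witness j=7)
  i=8: ✗ (none in [8,10])
Positions where it holds: {0, 1, 2, 3, 4, 5, 6, 7} → 8.

8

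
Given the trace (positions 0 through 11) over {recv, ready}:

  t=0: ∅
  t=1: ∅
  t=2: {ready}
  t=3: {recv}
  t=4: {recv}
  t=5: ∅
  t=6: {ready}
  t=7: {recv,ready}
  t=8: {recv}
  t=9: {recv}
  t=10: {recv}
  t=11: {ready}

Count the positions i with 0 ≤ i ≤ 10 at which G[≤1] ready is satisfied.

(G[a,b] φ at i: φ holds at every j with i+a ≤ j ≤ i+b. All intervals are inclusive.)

Evaluate at each i in [0,10]:
  i=0: ✗ (fails at j=0)
  i=1: ✗ (fails at j=1)
  i=2: ✗ (fails at j=3)
  i=3: ✗ (fails at j=3)
  i=4: ✗ (fails at j=4)
  i=5: ✗ (fails at j=5)
  i=6: ✓ (all of [6,7])
  i=7: ✗ (fails at j=8)
  i=8: ✗ (fails at j=8)
  i=9: ✗ (fails at j=9)
  i=10: ✗ (fails at j=10)
Positions where it holds: {6} → 1.

1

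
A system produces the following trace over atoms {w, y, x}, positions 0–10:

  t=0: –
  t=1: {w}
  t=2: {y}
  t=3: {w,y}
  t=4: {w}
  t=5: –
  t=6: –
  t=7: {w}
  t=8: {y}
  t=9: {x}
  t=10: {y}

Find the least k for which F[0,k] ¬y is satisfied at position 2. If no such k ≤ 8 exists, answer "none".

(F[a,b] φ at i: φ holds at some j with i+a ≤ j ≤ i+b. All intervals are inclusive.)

2

Scan j = 2,3,… for ¬y:
  j=2: fails
  j=3: fails
  j=4: holds
First hit at j=4, so smallest k = 4-2 = 2.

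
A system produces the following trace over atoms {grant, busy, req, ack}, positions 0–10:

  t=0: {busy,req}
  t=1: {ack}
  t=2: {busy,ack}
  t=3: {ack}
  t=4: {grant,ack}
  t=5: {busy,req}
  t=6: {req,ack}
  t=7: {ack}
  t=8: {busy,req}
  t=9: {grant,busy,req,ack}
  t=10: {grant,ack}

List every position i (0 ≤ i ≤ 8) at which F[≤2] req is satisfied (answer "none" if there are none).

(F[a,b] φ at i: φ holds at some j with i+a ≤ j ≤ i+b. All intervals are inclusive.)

0, 3, 4, 5, 6, 7, 8

Evaluate at each i in [0,8]:
  i=0: ✓ (witness j=0)
  i=1: ✗ (none in [1,3])
  i=2: ✗ (none in [2,4])
  i=3: ✓ (witness j=5)
  i=4: ✓ (witness j=5)
  i=5: ✓ (witness j=5)
  i=6: ✓ (witness j=6)
  i=7: ✓ (witness j=8)
  i=8: ✓ (witness j=8)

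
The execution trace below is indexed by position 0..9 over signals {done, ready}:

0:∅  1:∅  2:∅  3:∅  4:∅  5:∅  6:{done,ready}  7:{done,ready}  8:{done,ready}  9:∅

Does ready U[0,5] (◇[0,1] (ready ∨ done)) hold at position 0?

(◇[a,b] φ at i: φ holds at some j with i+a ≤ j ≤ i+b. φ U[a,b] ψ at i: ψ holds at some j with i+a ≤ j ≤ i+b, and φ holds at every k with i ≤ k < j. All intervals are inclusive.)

Need some j in [0,5] with ◇[0,1] (ready ∨ done), and ready at every k in [0,j-1].
  j=0: ◇[0,1] (ready ∨ done) — fails (none in [0,1]).
  j=1: ◇[0,1] (ready ∨ done) — fails (none in [1,2]).
  j=2: ◇[0,1] (ready ∨ done) — fails (none in [2,3]).
  j=3: ◇[0,1] (ready ∨ done) — fails (none in [3,4]).
  j=4: ◇[0,1] (ready ∨ done) — fails (none in [4,5]).
  j=5: ◇[0,1] (ready ∨ done) holds, but ready fails at k=0 → not this j.
No j in the window works → until fails.

Does not hold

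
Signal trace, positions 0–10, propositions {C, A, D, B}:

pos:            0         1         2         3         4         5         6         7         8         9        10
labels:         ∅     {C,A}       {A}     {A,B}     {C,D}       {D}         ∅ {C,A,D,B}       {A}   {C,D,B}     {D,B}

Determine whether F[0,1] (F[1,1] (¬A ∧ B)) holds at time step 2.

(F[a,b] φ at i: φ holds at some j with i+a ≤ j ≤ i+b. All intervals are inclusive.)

Check F[1,1] (¬A ∧ B) at each j in [2,3]:
  j=2: fails (none in [3,3])
  j=3: fails (none in [4,4])
No position in the window satisfies it → formula fails.

False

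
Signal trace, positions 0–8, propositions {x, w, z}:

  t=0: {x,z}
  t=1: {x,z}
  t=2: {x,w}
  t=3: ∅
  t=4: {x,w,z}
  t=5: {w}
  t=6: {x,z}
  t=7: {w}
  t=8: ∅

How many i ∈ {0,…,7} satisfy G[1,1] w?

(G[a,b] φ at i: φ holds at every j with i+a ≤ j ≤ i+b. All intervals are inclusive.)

4

Evaluate at each i in [0,7]:
  i=0: ✗ (fails at j=1)
  i=1: ✓ (all of [2,2])
  i=2: ✗ (fails at j=3)
  i=3: ✓ (all of [4,4])
  i=4: ✓ (all of [5,5])
  i=5: ✗ (fails at j=6)
  i=6: ✓ (all of [7,7])
  i=7: ✗ (fails at j=8)
Positions where it holds: {1, 3, 4, 6} → 4.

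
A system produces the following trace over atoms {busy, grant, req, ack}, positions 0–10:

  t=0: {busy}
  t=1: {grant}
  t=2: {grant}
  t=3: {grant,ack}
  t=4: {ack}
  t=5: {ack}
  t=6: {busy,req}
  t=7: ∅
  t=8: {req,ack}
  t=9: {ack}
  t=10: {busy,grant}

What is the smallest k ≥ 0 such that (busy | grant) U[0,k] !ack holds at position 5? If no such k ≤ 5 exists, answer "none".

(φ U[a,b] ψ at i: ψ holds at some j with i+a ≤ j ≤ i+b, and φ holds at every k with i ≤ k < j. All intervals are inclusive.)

Need earliest j ≥ 5 with !ack, and (busy | grant) at every k in [5,j-1].
  j=5: rhs fails.
  j=6: rhs holds but lhs fails at k=5.
  j=7: rhs holds but lhs fails at k=5.
  j=8: rhs fails.
  j=9: rhs fails.
  j=10: rhs holds but lhs fails at k=5.
No witness within the range → none.

none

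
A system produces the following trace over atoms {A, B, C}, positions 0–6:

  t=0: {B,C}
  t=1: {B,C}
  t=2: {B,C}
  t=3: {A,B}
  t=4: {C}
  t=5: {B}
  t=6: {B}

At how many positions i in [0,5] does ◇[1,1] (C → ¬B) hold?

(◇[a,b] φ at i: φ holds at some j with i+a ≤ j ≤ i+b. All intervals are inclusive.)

4

Evaluate at each i in [0,5]:
  i=0: ✗ (none in [1,1])
  i=1: ✗ (none in [2,2])
  i=2: ✓ (witness j=3)
  i=3: ✓ (witness j=4)
  i=4: ✓ (witness j=5)
  i=5: ✓ (witness j=6)
Positions where it holds: {2, 3, 4, 5} → 4.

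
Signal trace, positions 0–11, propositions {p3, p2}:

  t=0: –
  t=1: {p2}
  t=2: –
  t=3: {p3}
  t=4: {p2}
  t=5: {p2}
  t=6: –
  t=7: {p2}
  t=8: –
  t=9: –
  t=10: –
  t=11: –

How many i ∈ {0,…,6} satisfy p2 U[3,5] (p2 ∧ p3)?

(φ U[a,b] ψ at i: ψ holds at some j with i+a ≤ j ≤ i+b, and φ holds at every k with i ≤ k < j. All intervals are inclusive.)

0

Evaluate at each i in [0,6]:
  i=0: ✗ (no rhs in [3,5])
  i=1: ✗ (no rhs in [4,6])
  i=2: ✗ (no rhs in [5,7])
  i=3: ✗ (no rhs in [6,8])
  i=4: ✗ (no rhs in [7,9])
  i=5: ✗ (no rhs in [8,10])
  i=6: ✗ (no rhs in [9,11])
Positions where it holds: {} → 0.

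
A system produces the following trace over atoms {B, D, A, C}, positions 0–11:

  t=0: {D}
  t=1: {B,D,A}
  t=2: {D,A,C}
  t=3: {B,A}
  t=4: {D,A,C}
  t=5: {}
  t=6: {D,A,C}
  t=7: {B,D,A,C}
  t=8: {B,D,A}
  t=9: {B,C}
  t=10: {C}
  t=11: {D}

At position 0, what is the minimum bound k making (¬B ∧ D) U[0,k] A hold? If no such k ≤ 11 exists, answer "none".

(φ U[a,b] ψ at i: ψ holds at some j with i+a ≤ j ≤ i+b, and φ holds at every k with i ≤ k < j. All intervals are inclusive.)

1

Need earliest j ≥ 0 with A, and (¬B ∧ D) at every k in [0,j-1].
  j=0: rhs fails.
  j=1: rhs holds; lhs holds on [0,0]. k = 1.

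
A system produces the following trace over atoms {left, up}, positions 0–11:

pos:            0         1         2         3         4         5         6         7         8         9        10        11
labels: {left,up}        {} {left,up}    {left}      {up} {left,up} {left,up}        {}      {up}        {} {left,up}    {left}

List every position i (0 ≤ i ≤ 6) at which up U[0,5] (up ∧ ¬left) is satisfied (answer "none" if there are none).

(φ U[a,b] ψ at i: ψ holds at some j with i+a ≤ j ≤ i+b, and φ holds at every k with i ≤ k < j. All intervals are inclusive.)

Evaluate at each i in [0,6]:
  i=0: ✗ (lhs fails at k=1 before rhs at j=4)
  i=1: ✗ (lhs fails at k=1 before rhs at j=4)
  i=2: ✗ (lhs fails at k=3 before rhs at j=4)
  i=3: ✗ (lhs fails at k=3 before rhs at j=4)
  i=4: ✓ (rhs at j=4)
  i=5: ✗ (lhs fails at k=7 before rhs at j=8)
  i=6: ✗ (lhs fails at k=7 before rhs at j=8)

4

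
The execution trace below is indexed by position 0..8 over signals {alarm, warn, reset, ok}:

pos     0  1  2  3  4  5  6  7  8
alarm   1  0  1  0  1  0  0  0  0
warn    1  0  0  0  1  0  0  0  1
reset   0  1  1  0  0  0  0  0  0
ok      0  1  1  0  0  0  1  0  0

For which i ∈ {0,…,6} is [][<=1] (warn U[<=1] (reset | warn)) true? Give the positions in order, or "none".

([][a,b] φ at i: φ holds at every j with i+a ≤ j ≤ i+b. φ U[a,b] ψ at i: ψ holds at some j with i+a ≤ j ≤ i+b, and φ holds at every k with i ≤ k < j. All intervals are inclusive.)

0, 1

Evaluate at each i in [0,6]:
  i=0: ✓ (all of [0,1])
  i=1: ✓ (all of [1,2])
  i=2: ✗ (fails at j=3)
  i=3: ✗ (fails at j=3)
  i=4: ✗ (fails at j=5)
  i=5: ✗ (fails at j=5)
  i=6: ✗ (fails at j=6)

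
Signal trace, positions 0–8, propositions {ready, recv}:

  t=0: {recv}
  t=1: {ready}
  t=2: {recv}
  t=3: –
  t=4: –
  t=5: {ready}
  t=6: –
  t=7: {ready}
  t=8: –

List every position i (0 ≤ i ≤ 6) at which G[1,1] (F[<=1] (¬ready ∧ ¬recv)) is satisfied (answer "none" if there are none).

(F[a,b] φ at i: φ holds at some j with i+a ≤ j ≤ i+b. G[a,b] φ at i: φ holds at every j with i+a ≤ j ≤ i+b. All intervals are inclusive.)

1, 2, 3, 4, 5, 6

Evaluate at each i in [0,6]:
  i=0: ✗ (fails at j=1)
  i=1: ✓ (all of [2,2])
  i=2: ✓ (all of [3,3])
  i=3: ✓ (all of [4,4])
  i=4: ✓ (all of [5,5])
  i=5: ✓ (all of [6,6])
  i=6: ✓ (all of [7,7])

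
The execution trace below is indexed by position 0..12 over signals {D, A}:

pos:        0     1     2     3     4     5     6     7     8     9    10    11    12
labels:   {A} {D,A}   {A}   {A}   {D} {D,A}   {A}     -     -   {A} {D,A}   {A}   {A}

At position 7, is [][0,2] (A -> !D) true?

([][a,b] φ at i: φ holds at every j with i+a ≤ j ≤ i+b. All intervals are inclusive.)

Yes

Check (A -> !D) at every j in [7,9]:
  j=7: antecedent false → ✓
  j=8: antecedent false → ✓
  j=9: antecedent true; consequent true → ✓
All positions satisfy it → formula holds.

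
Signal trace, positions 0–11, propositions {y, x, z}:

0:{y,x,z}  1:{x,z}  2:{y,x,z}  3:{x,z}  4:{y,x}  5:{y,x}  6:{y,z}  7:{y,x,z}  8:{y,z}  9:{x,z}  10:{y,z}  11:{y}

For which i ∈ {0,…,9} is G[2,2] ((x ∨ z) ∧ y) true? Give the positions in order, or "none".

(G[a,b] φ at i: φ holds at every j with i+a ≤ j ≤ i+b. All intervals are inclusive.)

Evaluate at each i in [0,9]:
  i=0: ✓ (all of [2,2])
  i=1: ✗ (fails at j=3)
  i=2: ✓ (all of [4,4])
  i=3: ✓ (all of [5,5])
  i=4: ✓ (all of [6,6])
  i=5: ✓ (all of [7,7])
  i=6: ✓ (all of [8,8])
  i=7: ✗ (fails at j=9)
  i=8: ✓ (all of [10,10])
  i=9: ✗ (fails at j=11)

0, 2, 3, 4, 5, 6, 8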